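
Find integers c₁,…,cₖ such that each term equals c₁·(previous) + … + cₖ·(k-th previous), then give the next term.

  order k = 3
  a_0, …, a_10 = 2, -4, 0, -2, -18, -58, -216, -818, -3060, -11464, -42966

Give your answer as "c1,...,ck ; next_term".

3,2,3 ; -161006

  a_3 = 3·0 + 2·-4 + 3·2 = -2
  a_4 = 3·-2 + 2·0 + 3·-4 = -18
  a_5 = 3·-18 + 2·-2 + 3·0 = -58
  a_6 = 3·-58 + 2·-18 + 3·-2 = -216
  a_7 = 3·-216 + 2·-58 + 3·-18 = -818
  a_8 = 3·-818 + 2·-216 + 3·-58 = -3060
  a_9 = 3·-3060 + 2·-818 + 3·-216 = -11464
  a_10 = 3·-11464 + 2·-3060 + 3·-818 = -42966
  a_11 = 3·-42966 + 2·-11464 + 3·-3060 = -161006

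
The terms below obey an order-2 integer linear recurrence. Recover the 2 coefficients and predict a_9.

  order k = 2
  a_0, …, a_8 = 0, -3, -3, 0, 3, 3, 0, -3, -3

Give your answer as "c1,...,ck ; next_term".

  a_2 = 1·-3 + -1·0 = -3
  a_3 = 1·-3 + -1·-3 = 0
  a_4 = 1·0 + -1·-3 = 3
  a_5 = 1·3 + -1·0 = 3
  a_6 = 1·3 + -1·3 = 0
  a_7 = 1·0 + -1·3 = -3
  a_8 = 1·-3 + -1·0 = -3
  a_9 = 1·-3 + -1·-3 = 0

1,-1 ; 0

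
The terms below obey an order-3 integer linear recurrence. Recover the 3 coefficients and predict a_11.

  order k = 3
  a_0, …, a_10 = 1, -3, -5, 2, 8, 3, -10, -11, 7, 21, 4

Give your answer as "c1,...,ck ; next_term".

  a_3 = 0·-5 + -1·-3 + -1·1 = 2
  a_4 = 0·2 + -1·-5 + -1·-3 = 8
  a_5 = 0·8 + -1·2 + -1·-5 = 3
  a_6 = 0·3 + -1·8 + -1·2 = -10
  a_7 = 0·-10 + -1·3 + -1·8 = -11
  a_8 = 0·-11 + -1·-10 + -1·3 = 7
  a_9 = 0·7 + -1·-11 + -1·-10 = 21
  a_10 = 0·21 + -1·7 + -1·-11 = 4
  a_11 = 0·4 + -1·21 + -1·7 = -28

0,-1,-1 ; -28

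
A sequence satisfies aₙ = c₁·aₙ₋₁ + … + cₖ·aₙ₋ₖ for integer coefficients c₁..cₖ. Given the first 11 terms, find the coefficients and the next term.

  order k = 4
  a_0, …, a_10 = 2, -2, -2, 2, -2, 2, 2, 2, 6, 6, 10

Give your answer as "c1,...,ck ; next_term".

  a_4 = 1·2 + 1·-2 + 0·-2 + -1·2 = -2
  a_5 = 1·-2 + 1·2 + 0·-2 + -1·-2 = 2
  a_6 = 1·2 + 1·-2 + 0·2 + -1·-2 = 2
  a_7 = 1·2 + 1·2 + 0·-2 + -1·2 = 2
  a_8 = 1·2 + 1·2 + 0·2 + -1·-2 = 6
  a_9 = 1·6 + 1·2 + 0·2 + -1·2 = 6
  a_10 = 1·6 + 1·6 + 0·2 + -1·2 = 10
  a_11 = 1·10 + 1·6 + 0·6 + -1·2 = 14

1,1,0,-1 ; 14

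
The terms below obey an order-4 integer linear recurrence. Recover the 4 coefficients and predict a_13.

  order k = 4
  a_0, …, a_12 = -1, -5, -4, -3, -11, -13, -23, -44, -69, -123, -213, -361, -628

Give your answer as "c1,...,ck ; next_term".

1,1,1,-1 ; -1079

  a_4 = 1·-3 + 1·-4 + 1·-5 + -1·-1 = -11
  a_5 = 1·-11 + 1·-3 + 1·-4 + -1·-5 = -13
  a_6 = 1·-13 + 1·-11 + 1·-3 + -1·-4 = -23
  a_7 = 1·-23 + 1·-13 + 1·-11 + -1·-3 = -44
  a_8 = 1·-44 + 1·-23 + 1·-13 + -1·-11 = -69
  a_9 = 1·-69 + 1·-44 + 1·-23 + -1·-13 = -123
  a_10 = 1·-123 + 1·-69 + 1·-44 + -1·-23 = -213
  a_11 = 1·-213 + 1·-123 + 1·-69 + -1·-44 = -361
  a_12 = 1·-361 + 1·-213 + 1·-123 + -1·-69 = -628
  a_13 = 1·-628 + 1·-361 + 1·-213 + -1·-123 = -1079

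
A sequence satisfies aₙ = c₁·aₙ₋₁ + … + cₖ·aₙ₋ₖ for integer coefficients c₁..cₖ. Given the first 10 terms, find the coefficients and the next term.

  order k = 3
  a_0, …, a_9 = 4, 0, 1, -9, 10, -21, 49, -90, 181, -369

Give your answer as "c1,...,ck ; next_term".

-1,1,-2 ; 730

  a_3 = -1·1 + 1·0 + -2·4 = -9
  a_4 = -1·-9 + 1·1 + -2·0 = 10
  a_5 = -1·10 + 1·-9 + -2·1 = -21
  a_6 = -1·-21 + 1·10 + -2·-9 = 49
  a_7 = -1·49 + 1·-21 + -2·10 = -90
  a_8 = -1·-90 + 1·49 + -2·-21 = 181
  a_9 = -1·181 + 1·-90 + -2·49 = -369
  a_10 = -1·-369 + 1·181 + -2·-90 = 730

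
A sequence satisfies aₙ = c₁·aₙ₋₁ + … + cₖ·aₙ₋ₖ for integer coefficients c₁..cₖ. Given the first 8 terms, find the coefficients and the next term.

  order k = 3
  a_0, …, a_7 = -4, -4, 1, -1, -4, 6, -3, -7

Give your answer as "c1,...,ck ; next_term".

-1,-1,1 ; 16

  a_3 = -1·1 + -1·-4 + 1·-4 = -1
  a_4 = -1·-1 + -1·1 + 1·-4 = -4
  a_5 = -1·-4 + -1·-1 + 1·1 = 6
  a_6 = -1·6 + -1·-4 + 1·-1 = -3
  a_7 = -1·-3 + -1·6 + 1·-4 = -7
  a_8 = -1·-7 + -1·-3 + 1·6 = 16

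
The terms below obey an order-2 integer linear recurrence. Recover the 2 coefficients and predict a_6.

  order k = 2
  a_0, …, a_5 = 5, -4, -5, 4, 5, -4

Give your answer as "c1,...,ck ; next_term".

0,-1 ; -5

  a_2 = 0·-4 + -1·5 = -5
  a_3 = 0·-5 + -1·-4 = 4
  a_4 = 0·4 + -1·-5 = 5
  a_5 = 0·5 + -1·4 = -4
  a_6 = 0·-4 + -1·5 = -5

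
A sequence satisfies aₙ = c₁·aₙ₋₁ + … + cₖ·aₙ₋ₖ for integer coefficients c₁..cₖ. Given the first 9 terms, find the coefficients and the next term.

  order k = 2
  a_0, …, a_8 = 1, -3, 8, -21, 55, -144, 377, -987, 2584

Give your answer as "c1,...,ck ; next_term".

-3,-1 ; -6765

  a_2 = -3·-3 + -1·1 = 8
  a_3 = -3·8 + -1·-3 = -21
  a_4 = -3·-21 + -1·8 = 55
  a_5 = -3·55 + -1·-21 = -144
  a_6 = -3·-144 + -1·55 = 377
  a_7 = -3·377 + -1·-144 = -987
  a_8 = -3·-987 + -1·377 = 2584
  a_9 = -3·2584 + -1·-987 = -6765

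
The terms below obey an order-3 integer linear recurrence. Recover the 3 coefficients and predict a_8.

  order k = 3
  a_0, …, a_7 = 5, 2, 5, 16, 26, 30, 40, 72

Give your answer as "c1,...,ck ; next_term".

2,-2,2 ; 124

  a_3 = 2·5 + -2·2 + 2·5 = 16
  a_4 = 2·16 + -2·5 + 2·2 = 26
  a_5 = 2·26 + -2·16 + 2·5 = 30
  a_6 = 2·30 + -2·26 + 2·16 = 40
  a_7 = 2·40 + -2·30 + 2·26 = 72
  a_8 = 2·72 + -2·40 + 2·30 = 124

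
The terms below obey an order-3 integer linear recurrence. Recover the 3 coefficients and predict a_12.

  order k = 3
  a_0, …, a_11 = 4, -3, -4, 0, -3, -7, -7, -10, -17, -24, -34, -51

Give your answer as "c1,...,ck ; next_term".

1,0,1 ; -75

  a_3 = 1·-4 + 0·-3 + 1·4 = 0
  a_4 = 1·0 + 0·-4 + 1·-3 = -3
  a_5 = 1·-3 + 0·0 + 1·-4 = -7
  a_6 = 1·-7 + 0·-3 + 1·0 = -7
  a_7 = 1·-7 + 0·-7 + 1·-3 = -10
  a_8 = 1·-10 + 0·-7 + 1·-7 = -17
  a_9 = 1·-17 + 0·-10 + 1·-7 = -24
  a_10 = 1·-24 + 0·-17 + 1·-10 = -34
  a_11 = 1·-34 + 0·-24 + 1·-17 = -51
  a_12 = 1·-51 + 0·-34 + 1·-24 = -75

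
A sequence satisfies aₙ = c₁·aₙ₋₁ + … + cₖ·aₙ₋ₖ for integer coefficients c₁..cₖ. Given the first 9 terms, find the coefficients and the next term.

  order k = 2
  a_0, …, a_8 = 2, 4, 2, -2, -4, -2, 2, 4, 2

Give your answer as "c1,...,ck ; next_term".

  a_2 = 1·4 + -1·2 = 2
  a_3 = 1·2 + -1·4 = -2
  a_4 = 1·-2 + -1·2 = -4
  a_5 = 1·-4 + -1·-2 = -2
  a_6 = 1·-2 + -1·-4 = 2
  a_7 = 1·2 + -1·-2 = 4
  a_8 = 1·4 + -1·2 = 2
  a_9 = 1·2 + -1·4 = -2

1,-1 ; -2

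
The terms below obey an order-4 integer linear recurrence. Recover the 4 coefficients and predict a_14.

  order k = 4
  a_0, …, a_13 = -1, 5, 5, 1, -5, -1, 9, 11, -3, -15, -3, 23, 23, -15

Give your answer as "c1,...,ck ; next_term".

1,-1,0,1 ; -41

  a_4 = 1·1 + -1·5 + 0·5 + 1·-1 = -5
  a_5 = 1·-5 + -1·1 + 0·5 + 1·5 = -1
  a_6 = 1·-1 + -1·-5 + 0·1 + 1·5 = 9
  a_7 = 1·9 + -1·-1 + 0·-5 + 1·1 = 11
  a_8 = 1·11 + -1·9 + 0·-1 + 1·-5 = -3
  a_9 = 1·-3 + -1·11 + 0·9 + 1·-1 = -15
  a_10 = 1·-15 + -1·-3 + 0·11 + 1·9 = -3
  a_11 = 1·-3 + -1·-15 + 0·-3 + 1·11 = 23
  a_12 = 1·23 + -1·-3 + 0·-15 + 1·-3 = 23
  a_13 = 1·23 + -1·23 + 0·-3 + 1·-15 = -15
  a_14 = 1·-15 + -1·23 + 0·23 + 1·-3 = -41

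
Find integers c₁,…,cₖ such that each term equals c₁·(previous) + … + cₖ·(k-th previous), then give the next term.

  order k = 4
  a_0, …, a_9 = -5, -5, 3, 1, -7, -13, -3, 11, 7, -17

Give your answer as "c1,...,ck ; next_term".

1,-1,0,1 ; -27

  a_4 = 1·1 + -1·3 + 0·-5 + 1·-5 = -7
  a_5 = 1·-7 + -1·1 + 0·3 + 1·-5 = -13
  a_6 = 1·-13 + -1·-7 + 0·1 + 1·3 = -3
  a_7 = 1·-3 + -1·-13 + 0·-7 + 1·1 = 11
  a_8 = 1·11 + -1·-3 + 0·-13 + 1·-7 = 7
  a_9 = 1·7 + -1·11 + 0·-3 + 1·-13 = -17
  a_10 = 1·-17 + -1·7 + 0·11 + 1·-3 = -27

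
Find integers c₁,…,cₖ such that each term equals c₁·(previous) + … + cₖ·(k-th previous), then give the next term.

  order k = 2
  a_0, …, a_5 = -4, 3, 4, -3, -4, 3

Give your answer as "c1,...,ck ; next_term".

0,-1 ; 4

  a_2 = 0·3 + -1·-4 = 4
  a_3 = 0·4 + -1·3 = -3
  a_4 = 0·-3 + -1·4 = -4
  a_5 = 0·-4 + -1·-3 = 3
  a_6 = 0·3 + -1·-4 = 4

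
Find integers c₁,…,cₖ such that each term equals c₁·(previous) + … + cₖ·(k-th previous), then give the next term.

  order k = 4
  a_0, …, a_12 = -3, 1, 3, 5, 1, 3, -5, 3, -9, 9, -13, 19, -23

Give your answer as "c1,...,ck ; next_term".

  a_4 = -1·5 + 1·3 + 0·1 + -1·-3 = 1
  a_5 = -1·1 + 1·5 + 0·3 + -1·1 = 3
  a_6 = -1·3 + 1·1 + 0·5 + -1·3 = -5
  a_7 = -1·-5 + 1·3 + 0·1 + -1·5 = 3
  a_8 = -1·3 + 1·-5 + 0·3 + -1·1 = -9
  a_9 = -1·-9 + 1·3 + 0·-5 + -1·3 = 9
  a_10 = -1·9 + 1·-9 + 0·3 + -1·-5 = -13
  a_11 = -1·-13 + 1·9 + 0·-9 + -1·3 = 19
  a_12 = -1·19 + 1·-13 + 0·9 + -1·-9 = -23
  a_13 = -1·-23 + 1·19 + 0·-13 + -1·9 = 33

-1,1,0,-1 ; 33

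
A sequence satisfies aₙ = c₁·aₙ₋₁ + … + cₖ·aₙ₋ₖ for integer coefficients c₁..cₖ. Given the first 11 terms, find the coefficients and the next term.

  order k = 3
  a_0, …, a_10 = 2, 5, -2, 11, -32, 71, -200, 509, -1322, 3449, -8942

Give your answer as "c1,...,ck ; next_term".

  a_3 = -1·-2 + 3·5 + -3·2 = 11
  a_4 = -1·11 + 3·-2 + -3·5 = -32
  a_5 = -1·-32 + 3·11 + -3·-2 = 71
  a_6 = -1·71 + 3·-32 + -3·11 = -200
  a_7 = -1·-200 + 3·71 + -3·-32 = 509
  a_8 = -1·509 + 3·-200 + -3·71 = -1322
  a_9 = -1·-1322 + 3·509 + -3·-200 = 3449
  a_10 = -1·3449 + 3·-1322 + -3·509 = -8942
  a_11 = -1·-8942 + 3·3449 + -3·-1322 = 23255

-1,3,-3 ; 23255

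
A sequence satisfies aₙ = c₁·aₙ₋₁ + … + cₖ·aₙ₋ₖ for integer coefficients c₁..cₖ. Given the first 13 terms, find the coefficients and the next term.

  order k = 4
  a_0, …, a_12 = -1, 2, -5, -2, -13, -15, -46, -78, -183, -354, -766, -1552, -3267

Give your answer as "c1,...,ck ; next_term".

  a_4 = 1·-2 + 2·-5 + 0·2 + 1·-1 = -13
  a_5 = 1·-13 + 2·-2 + 0·-5 + 1·2 = -15
  a_6 = 1·-15 + 2·-13 + 0·-2 + 1·-5 = -46
  a_7 = 1·-46 + 2·-15 + 0·-13 + 1·-2 = -78
  a_8 = 1·-78 + 2·-46 + 0·-15 + 1·-13 = -183
  a_9 = 1·-183 + 2·-78 + 0·-46 + 1·-15 = -354
  a_10 = 1·-354 + 2·-183 + 0·-78 + 1·-46 = -766
  a_11 = 1·-766 + 2·-354 + 0·-183 + 1·-78 = -1552
  a_12 = 1·-1552 + 2·-766 + 0·-354 + 1·-183 = -3267
  a_13 = 1·-3267 + 2·-1552 + 0·-766 + 1·-354 = -6725

1,2,0,1 ; -6725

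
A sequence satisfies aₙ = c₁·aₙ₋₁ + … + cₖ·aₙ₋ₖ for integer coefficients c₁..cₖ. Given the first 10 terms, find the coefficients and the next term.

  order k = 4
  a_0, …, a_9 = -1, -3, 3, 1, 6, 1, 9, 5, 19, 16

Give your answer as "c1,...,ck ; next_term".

  a_4 = 1·1 + 1·3 + -1·-3 + 1·-1 = 6
  a_5 = 1·6 + 1·1 + -1·3 + 1·-3 = 1
  a_6 = 1·1 + 1·6 + -1·1 + 1·3 = 9
  a_7 = 1·9 + 1·1 + -1·6 + 1·1 = 5
  a_8 = 1·5 + 1·9 + -1·1 + 1·6 = 19
  a_9 = 1·19 + 1·5 + -1·9 + 1·1 = 16
  a_10 = 1·16 + 1·19 + -1·5 + 1·9 = 39

1,1,-1,1 ; 39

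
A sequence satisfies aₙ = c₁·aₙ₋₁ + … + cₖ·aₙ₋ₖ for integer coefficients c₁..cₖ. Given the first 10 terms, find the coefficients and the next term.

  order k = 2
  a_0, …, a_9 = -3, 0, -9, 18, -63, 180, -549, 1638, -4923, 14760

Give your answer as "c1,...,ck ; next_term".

-2,3 ; -44289

  a_2 = -2·0 + 3·-3 = -9
  a_3 = -2·-9 + 3·0 = 18
  a_4 = -2·18 + 3·-9 = -63
  a_5 = -2·-63 + 3·18 = 180
  a_6 = -2·180 + 3·-63 = -549
  a_7 = -2·-549 + 3·180 = 1638
  a_8 = -2·1638 + 3·-549 = -4923
  a_9 = -2·-4923 + 3·1638 = 14760
  a_10 = -2·14760 + 3·-4923 = -44289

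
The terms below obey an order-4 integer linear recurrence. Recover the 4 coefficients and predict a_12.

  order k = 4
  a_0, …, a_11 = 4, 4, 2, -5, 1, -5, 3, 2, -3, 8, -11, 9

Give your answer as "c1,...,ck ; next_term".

  a_4 = -1·-5 + 0·2 + 0·4 + -1·4 = 1
  a_5 = -1·1 + 0·-5 + 0·2 + -1·4 = -5
  a_6 = -1·-5 + 0·1 + 0·-5 + -1·2 = 3
  a_7 = -1·3 + 0·-5 + 0·1 + -1·-5 = 2
  a_8 = -1·2 + 0·3 + 0·-5 + -1·1 = -3
  a_9 = -1·-3 + 0·2 + 0·3 + -1·-5 = 8
  a_10 = -1·8 + 0·-3 + 0·2 + -1·3 = -11
  a_11 = -1·-11 + 0·8 + 0·-3 + -1·2 = 9
  a_12 = -1·9 + 0·-11 + 0·8 + -1·-3 = -6

-1,0,0,-1 ; -6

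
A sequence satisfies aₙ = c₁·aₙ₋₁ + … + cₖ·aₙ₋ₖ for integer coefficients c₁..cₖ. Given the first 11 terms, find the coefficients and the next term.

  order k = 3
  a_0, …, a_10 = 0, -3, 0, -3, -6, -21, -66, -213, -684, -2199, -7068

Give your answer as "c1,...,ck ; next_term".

3,1,-1 ; -22719

  a_3 = 3·0 + 1·-3 + -1·0 = -3
  a_4 = 3·-3 + 1·0 + -1·-3 = -6
  a_5 = 3·-6 + 1·-3 + -1·0 = -21
  a_6 = 3·-21 + 1·-6 + -1·-3 = -66
  a_7 = 3·-66 + 1·-21 + -1·-6 = -213
  a_8 = 3·-213 + 1·-66 + -1·-21 = -684
  a_9 = 3·-684 + 1·-213 + -1·-66 = -2199
  a_10 = 3·-2199 + 1·-684 + -1·-213 = -7068
  a_11 = 3·-7068 + 1·-2199 + -1·-684 = -22719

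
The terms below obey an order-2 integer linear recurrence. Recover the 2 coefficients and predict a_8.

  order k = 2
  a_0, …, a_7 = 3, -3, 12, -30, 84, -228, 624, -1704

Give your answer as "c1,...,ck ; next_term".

  a_2 = -2·-3 + 2·3 = 12
  a_3 = -2·12 + 2·-3 = -30
  a_4 = -2·-30 + 2·12 = 84
  a_5 = -2·84 + 2·-30 = -228
  a_6 = -2·-228 + 2·84 = 624
  a_7 = -2·624 + 2·-228 = -1704
  a_8 = -2·-1704 + 2·624 = 4656

-2,2 ; 4656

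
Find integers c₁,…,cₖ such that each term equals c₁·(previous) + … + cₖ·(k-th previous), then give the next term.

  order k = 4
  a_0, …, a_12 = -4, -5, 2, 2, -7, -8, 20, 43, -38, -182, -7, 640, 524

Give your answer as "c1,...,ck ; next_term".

1,-4,1,-1 ; -1861

  a_4 = 1·2 + -4·2 + 1·-5 + -1·-4 = -7
  a_5 = 1·-7 + -4·2 + 1·2 + -1·-5 = -8
  a_6 = 1·-8 + -4·-7 + 1·2 + -1·2 = 20
  a_7 = 1·20 + -4·-8 + 1·-7 + -1·2 = 43
  a_8 = 1·43 + -4·20 + 1·-8 + -1·-7 = -38
  a_9 = 1·-38 + -4·43 + 1·20 + -1·-8 = -182
  a_10 = 1·-182 + -4·-38 + 1·43 + -1·20 = -7
  a_11 = 1·-7 + -4·-182 + 1·-38 + -1·43 = 640
  a_12 = 1·640 + -4·-7 + 1·-182 + -1·-38 = 524
  a_13 = 1·524 + -4·640 + 1·-7 + -1·-182 = -1861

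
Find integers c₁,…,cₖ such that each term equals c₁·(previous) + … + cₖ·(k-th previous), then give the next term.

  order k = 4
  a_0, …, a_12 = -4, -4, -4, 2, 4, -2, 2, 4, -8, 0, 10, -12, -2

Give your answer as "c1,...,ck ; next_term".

0,-1,1,-1 ; 22

  a_4 = 0·2 + -1·-4 + 1·-4 + -1·-4 = 4
  a_5 = 0·4 + -1·2 + 1·-4 + -1·-4 = -2
  a_6 = 0·-2 + -1·4 + 1·2 + -1·-4 = 2
  a_7 = 0·2 + -1·-2 + 1·4 + -1·2 = 4
  a_8 = 0·4 + -1·2 + 1·-2 + -1·4 = -8
  a_9 = 0·-8 + -1·4 + 1·2 + -1·-2 = 0
  a_10 = 0·0 + -1·-8 + 1·4 + -1·2 = 10
  a_11 = 0·10 + -1·0 + 1·-8 + -1·4 = -12
  a_12 = 0·-12 + -1·10 + 1·0 + -1·-8 = -2
  a_13 = 0·-2 + -1·-12 + 1·10 + -1·0 = 22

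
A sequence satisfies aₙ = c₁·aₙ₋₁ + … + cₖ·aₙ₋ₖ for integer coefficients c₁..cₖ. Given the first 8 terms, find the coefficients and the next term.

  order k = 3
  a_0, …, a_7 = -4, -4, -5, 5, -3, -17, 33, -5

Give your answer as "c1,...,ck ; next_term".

-1,-2,2 ; -95

  a_3 = -1·-5 + -2·-4 + 2·-4 = 5
  a_4 = -1·5 + -2·-5 + 2·-4 = -3
  a_5 = -1·-3 + -2·5 + 2·-5 = -17
  a_6 = -1·-17 + -2·-3 + 2·5 = 33
  a_7 = -1·33 + -2·-17 + 2·-3 = -5
  a_8 = -1·-5 + -2·33 + 2·-17 = -95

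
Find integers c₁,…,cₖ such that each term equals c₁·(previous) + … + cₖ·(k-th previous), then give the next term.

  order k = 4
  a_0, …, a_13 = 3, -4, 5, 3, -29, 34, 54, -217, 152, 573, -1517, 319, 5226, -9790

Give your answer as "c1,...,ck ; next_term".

-1,-3,2,-1 ; -3733

  a_4 = -1·3 + -3·5 + 2·-4 + -1·3 = -29
  a_5 = -1·-29 + -3·3 + 2·5 + -1·-4 = 34
  a_6 = -1·34 + -3·-29 + 2·3 + -1·5 = 54
  a_7 = -1·54 + -3·34 + 2·-29 + -1·3 = -217
  a_8 = -1·-217 + -3·54 + 2·34 + -1·-29 = 152
  a_9 = -1·152 + -3·-217 + 2·54 + -1·34 = 573
  a_10 = -1·573 + -3·152 + 2·-217 + -1·54 = -1517
  a_11 = -1·-1517 + -3·573 + 2·152 + -1·-217 = 319
  a_12 = -1·319 + -3·-1517 + 2·573 + -1·152 = 5226
  a_13 = -1·5226 + -3·319 + 2·-1517 + -1·573 = -9790
  a_14 = -1·-9790 + -3·5226 + 2·319 + -1·-1517 = -3733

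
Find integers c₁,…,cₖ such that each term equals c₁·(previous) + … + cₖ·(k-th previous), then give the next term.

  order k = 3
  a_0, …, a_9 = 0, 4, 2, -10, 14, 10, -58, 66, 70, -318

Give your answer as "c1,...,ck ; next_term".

  a_3 = -1·2 + -2·4 + 2·0 = -10
  a_4 = -1·-10 + -2·2 + 2·4 = 14
  a_5 = -1·14 + -2·-10 + 2·2 = 10
  a_6 = -1·10 + -2·14 + 2·-10 = -58
  a_7 = -1·-58 + -2·10 + 2·14 = 66
  a_8 = -1·66 + -2·-58 + 2·10 = 70
  a_9 = -1·70 + -2·66 + 2·-58 = -318
  a_10 = -1·-318 + -2·70 + 2·66 = 310

-1,-2,2 ; 310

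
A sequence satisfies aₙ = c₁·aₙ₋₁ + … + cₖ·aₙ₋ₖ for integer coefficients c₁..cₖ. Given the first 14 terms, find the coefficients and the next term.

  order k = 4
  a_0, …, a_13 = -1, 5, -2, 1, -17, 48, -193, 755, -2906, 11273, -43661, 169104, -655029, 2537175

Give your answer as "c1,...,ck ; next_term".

-3,3,-2,-2 ; -9827498

  a_4 = -3·1 + 3·-2 + -2·5 + -2·-1 = -17
  a_5 = -3·-17 + 3·1 + -2·-2 + -2·5 = 48
  a_6 = -3·48 + 3·-17 + -2·1 + -2·-2 = -193
  a_7 = -3·-193 + 3·48 + -2·-17 + -2·1 = 755
  a_8 = -3·755 + 3·-193 + -2·48 + -2·-17 = -2906
  a_9 = -3·-2906 + 3·755 + -2·-193 + -2·48 = 11273
  a_10 = -3·11273 + 3·-2906 + -2·755 + -2·-193 = -43661
  a_11 = -3·-43661 + 3·11273 + -2·-2906 + -2·755 = 169104
  a_12 = -3·169104 + 3·-43661 + -2·11273 + -2·-2906 = -655029
  a_13 = -3·-655029 + 3·169104 + -2·-43661 + -2·11273 = 2537175
  a_14 = -3·2537175 + 3·-655029 + -2·169104 + -2·-43661 = -9827498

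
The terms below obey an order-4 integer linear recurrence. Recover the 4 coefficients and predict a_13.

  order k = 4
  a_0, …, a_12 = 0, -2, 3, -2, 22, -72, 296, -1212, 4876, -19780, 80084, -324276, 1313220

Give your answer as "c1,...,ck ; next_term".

-3,4,-2,-4 ; -5317812

  a_4 = -3·-2 + 4·3 + -2·-2 + -4·0 = 22
  a_5 = -3·22 + 4·-2 + -2·3 + -4·-2 = -72
  a_6 = -3·-72 + 4·22 + -2·-2 + -4·3 = 296
  a_7 = -3·296 + 4·-72 + -2·22 + -4·-2 = -1212
  a_8 = -3·-1212 + 4·296 + -2·-72 + -4·22 = 4876
  a_9 = -3·4876 + 4·-1212 + -2·296 + -4·-72 = -19780
  a_10 = -3·-19780 + 4·4876 + -2·-1212 + -4·296 = 80084
  a_11 = -3·80084 + 4·-19780 + -2·4876 + -4·-1212 = -324276
  a_12 = -3·-324276 + 4·80084 + -2·-19780 + -4·4876 = 1313220
  a_13 = -3·1313220 + 4·-324276 + -2·80084 + -4·-19780 = -5317812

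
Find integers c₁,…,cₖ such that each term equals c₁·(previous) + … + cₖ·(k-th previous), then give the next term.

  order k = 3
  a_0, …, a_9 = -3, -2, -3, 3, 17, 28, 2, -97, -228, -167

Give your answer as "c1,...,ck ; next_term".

  a_3 = 2·-3 + -3·-2 + -1·-3 = 3
  a_4 = 2·3 + -3·-3 + -1·-2 = 17
  a_5 = 2·17 + -3·3 + -1·-3 = 28
  a_6 = 2·28 + -3·17 + -1·3 = 2
  a_7 = 2·2 + -3·28 + -1·17 = -97
  a_8 = 2·-97 + -3·2 + -1·28 = -228
  a_9 = 2·-228 + -3·-97 + -1·2 = -167
  a_10 = 2·-167 + -3·-228 + -1·-97 = 447

2,-3,-1 ; 447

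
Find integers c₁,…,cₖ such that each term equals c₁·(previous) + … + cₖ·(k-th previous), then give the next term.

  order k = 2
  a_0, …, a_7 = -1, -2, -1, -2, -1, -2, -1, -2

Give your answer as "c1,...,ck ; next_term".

0,1 ; -1

  a_2 = 0·-2 + 1·-1 = -1
  a_3 = 0·-1 + 1·-2 = -2
  a_4 = 0·-2 + 1·-1 = -1
  a_5 = 0·-1 + 1·-2 = -2
  a_6 = 0·-2 + 1·-1 = -1
  a_7 = 0·-1 + 1·-2 = -2
  a_8 = 0·-2 + 1·-1 = -1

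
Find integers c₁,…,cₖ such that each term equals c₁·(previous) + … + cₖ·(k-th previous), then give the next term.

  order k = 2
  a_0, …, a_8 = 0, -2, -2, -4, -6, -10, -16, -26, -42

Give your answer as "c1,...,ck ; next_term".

  a_2 = 1·-2 + 1·0 = -2
  a_3 = 1·-2 + 1·-2 = -4
  a_4 = 1·-4 + 1·-2 = -6
  a_5 = 1·-6 + 1·-4 = -10
  a_6 = 1·-10 + 1·-6 = -16
  a_7 = 1·-16 + 1·-10 = -26
  a_8 = 1·-26 + 1·-16 = -42
  a_9 = 1·-42 + 1·-26 = -68

1,1 ; -68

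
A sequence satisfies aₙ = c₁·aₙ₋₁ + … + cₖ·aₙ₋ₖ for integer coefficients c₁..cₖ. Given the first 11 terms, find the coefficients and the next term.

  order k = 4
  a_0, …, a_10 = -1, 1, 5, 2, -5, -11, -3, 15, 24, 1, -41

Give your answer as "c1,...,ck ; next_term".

  a_4 = 1·2 + -1·5 + -1·1 + 1·-1 = -5
  a_5 = 1·-5 + -1·2 + -1·5 + 1·1 = -11
  a_6 = 1·-11 + -1·-5 + -1·2 + 1·5 = -3
  a_7 = 1·-3 + -1·-11 + -1·-5 + 1·2 = 15
  a_8 = 1·15 + -1·-3 + -1·-11 + 1·-5 = 24
  a_9 = 1·24 + -1·15 + -1·-3 + 1·-11 = 1
  a_10 = 1·1 + -1·24 + -1·15 + 1·-3 = -41
  a_11 = 1·-41 + -1·1 + -1·24 + 1·15 = -51

1,-1,-1,1 ; -51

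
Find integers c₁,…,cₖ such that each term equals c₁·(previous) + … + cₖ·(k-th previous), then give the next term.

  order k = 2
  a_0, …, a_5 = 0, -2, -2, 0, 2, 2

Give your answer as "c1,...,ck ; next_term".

  a_2 = 1·-2 + -1·0 = -2
  a_3 = 1·-2 + -1·-2 = 0
  a_4 = 1·0 + -1·-2 = 2
  a_5 = 1·2 + -1·0 = 2
  a_6 = 1·2 + -1·2 = 0

1,-1 ; 0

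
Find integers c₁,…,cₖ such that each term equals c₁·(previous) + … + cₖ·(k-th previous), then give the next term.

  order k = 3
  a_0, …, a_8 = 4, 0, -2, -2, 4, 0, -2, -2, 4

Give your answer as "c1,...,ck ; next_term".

-1,-1,-1 ; 0

  a_3 = -1·-2 + -1·0 + -1·4 = -2
  a_4 = -1·-2 + -1·-2 + -1·0 = 4
  a_5 = -1·4 + -1·-2 + -1·-2 = 0
  a_6 = -1·0 + -1·4 + -1·-2 = -2
  a_7 = -1·-2 + -1·0 + -1·4 = -2
  a_8 = -1·-2 + -1·-2 + -1·0 = 4
  a_9 = -1·4 + -1·-2 + -1·-2 = 0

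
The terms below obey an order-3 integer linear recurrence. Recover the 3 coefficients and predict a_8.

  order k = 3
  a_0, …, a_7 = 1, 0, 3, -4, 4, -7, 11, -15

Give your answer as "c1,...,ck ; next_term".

-1,0,-1 ; 22

  a_3 = -1·3 + 0·0 + -1·1 = -4
  a_4 = -1·-4 + 0·3 + -1·0 = 4
  a_5 = -1·4 + 0·-4 + -1·3 = -7
  a_6 = -1·-7 + 0·4 + -1·-4 = 11
  a_7 = -1·11 + 0·-7 + -1·4 = -15
  a_8 = -1·-15 + 0·11 + -1·-7 = 22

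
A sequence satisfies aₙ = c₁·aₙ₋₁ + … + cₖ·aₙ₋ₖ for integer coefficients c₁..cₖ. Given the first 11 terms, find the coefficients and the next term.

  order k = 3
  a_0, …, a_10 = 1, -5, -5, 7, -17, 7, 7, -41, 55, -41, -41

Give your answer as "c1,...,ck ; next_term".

  a_3 = -1·-5 + 0·-5 + 2·1 = 7
  a_4 = -1·7 + 0·-5 + 2·-5 = -17
  a_5 = -1·-17 + 0·7 + 2·-5 = 7
  a_6 = -1·7 + 0·-17 + 2·7 = 7
  a_7 = -1·7 + 0·7 + 2·-17 = -41
  a_8 = -1·-41 + 0·7 + 2·7 = 55
  a_9 = -1·55 + 0·-41 + 2·7 = -41
  a_10 = -1·-41 + 0·55 + 2·-41 = -41
  a_11 = -1·-41 + 0·-41 + 2·55 = 151

-1,0,2 ; 151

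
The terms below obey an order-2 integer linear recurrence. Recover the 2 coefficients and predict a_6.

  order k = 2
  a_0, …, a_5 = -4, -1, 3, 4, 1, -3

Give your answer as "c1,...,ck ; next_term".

1,-1 ; -4

  a_2 = 1·-1 + -1·-4 = 3
  a_3 = 1·3 + -1·-1 = 4
  a_4 = 1·4 + -1·3 = 1
  a_5 = 1·1 + -1·4 = -3
  a_6 = 1·-3 + -1·1 = -4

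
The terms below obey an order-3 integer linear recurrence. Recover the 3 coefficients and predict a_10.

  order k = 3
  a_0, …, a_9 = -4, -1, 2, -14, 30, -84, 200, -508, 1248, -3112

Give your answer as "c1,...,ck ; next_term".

-2,2,2 ; 7704

  a_3 = -2·2 + 2·-1 + 2·-4 = -14
  a_4 = -2·-14 + 2·2 + 2·-1 = 30
  a_5 = -2·30 + 2·-14 + 2·2 = -84
  a_6 = -2·-84 + 2·30 + 2·-14 = 200
  a_7 = -2·200 + 2·-84 + 2·30 = -508
  a_8 = -2·-508 + 2·200 + 2·-84 = 1248
  a_9 = -2·1248 + 2·-508 + 2·200 = -3112
  a_10 = -2·-3112 + 2·1248 + 2·-508 = 7704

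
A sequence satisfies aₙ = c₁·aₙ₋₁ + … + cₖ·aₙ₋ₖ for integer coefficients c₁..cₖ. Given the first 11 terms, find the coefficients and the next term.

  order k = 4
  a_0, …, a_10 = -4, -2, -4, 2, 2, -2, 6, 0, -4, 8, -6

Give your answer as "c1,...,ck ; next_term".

  a_4 = 0·2 + 0·-4 + 1·-2 + -1·-4 = 2
  a_5 = 0·2 + 0·2 + 1·-4 + -1·-2 = -2
  a_6 = 0·-2 + 0·2 + 1·2 + -1·-4 = 6
  a_7 = 0·6 + 0·-2 + 1·2 + -1·2 = 0
  a_8 = 0·0 + 0·6 + 1·-2 + -1·2 = -4
  a_9 = 0·-4 + 0·0 + 1·6 + -1·-2 = 8
  a_10 = 0·8 + 0·-4 + 1·0 + -1·6 = -6
  a_11 = 0·-6 + 0·8 + 1·-4 + -1·0 = -4

0,0,1,-1 ; -4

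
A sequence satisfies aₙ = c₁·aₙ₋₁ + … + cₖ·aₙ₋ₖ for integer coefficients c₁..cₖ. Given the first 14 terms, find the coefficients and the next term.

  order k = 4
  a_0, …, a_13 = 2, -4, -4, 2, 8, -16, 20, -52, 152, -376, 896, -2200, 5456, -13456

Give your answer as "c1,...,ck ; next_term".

-2,0,-2,2 ; 33104

  a_4 = -2·2 + 0·-4 + -2·-4 + 2·2 = 8
  a_5 = -2·8 + 0·2 + -2·-4 + 2·-4 = -16
  a_6 = -2·-16 + 0·8 + -2·2 + 2·-4 = 20
  a_7 = -2·20 + 0·-16 + -2·8 + 2·2 = -52
  a_8 = -2·-52 + 0·20 + -2·-16 + 2·8 = 152
  a_9 = -2·152 + 0·-52 + -2·20 + 2·-16 = -376
  a_10 = -2·-376 + 0·152 + -2·-52 + 2·20 = 896
  a_11 = -2·896 + 0·-376 + -2·152 + 2·-52 = -2200
  a_12 = -2·-2200 + 0·896 + -2·-376 + 2·152 = 5456
  a_13 = -2·5456 + 0·-2200 + -2·896 + 2·-376 = -13456
  a_14 = -2·-13456 + 0·5456 + -2·-2200 + 2·896 = 33104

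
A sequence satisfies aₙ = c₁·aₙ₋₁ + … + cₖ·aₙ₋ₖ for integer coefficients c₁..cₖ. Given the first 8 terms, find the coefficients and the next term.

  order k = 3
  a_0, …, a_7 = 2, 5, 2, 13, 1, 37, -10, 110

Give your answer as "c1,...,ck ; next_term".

0,3,-1 ; -67

  a_3 = 0·2 + 3·5 + -1·2 = 13
  a_4 = 0·13 + 3·2 + -1·5 = 1
  a_5 = 0·1 + 3·13 + -1·2 = 37
  a_6 = 0·37 + 3·1 + -1·13 = -10
  a_7 = 0·-10 + 3·37 + -1·1 = 110
  a_8 = 0·110 + 3·-10 + -1·37 = -67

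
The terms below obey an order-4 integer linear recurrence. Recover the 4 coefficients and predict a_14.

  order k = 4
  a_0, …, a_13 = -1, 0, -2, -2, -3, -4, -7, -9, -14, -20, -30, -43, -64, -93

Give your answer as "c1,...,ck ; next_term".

  a_4 = 0·-2 + 1·-2 + 1·0 + 1·-1 = -3
  a_5 = 0·-3 + 1·-2 + 1·-2 + 1·0 = -4
  a_6 = 0·-4 + 1·-3 + 1·-2 + 1·-2 = -7
  a_7 = 0·-7 + 1·-4 + 1·-3 + 1·-2 = -9
  a_8 = 0·-9 + 1·-7 + 1·-4 + 1·-3 = -14
  a_9 = 0·-14 + 1·-9 + 1·-7 + 1·-4 = -20
  a_10 = 0·-20 + 1·-14 + 1·-9 + 1·-7 = -30
  a_11 = 0·-30 + 1·-20 + 1·-14 + 1·-9 = -43
  a_12 = 0·-43 + 1·-30 + 1·-20 + 1·-14 = -64
  a_13 = 0·-64 + 1·-43 + 1·-30 + 1·-20 = -93
  a_14 = 0·-93 + 1·-64 + 1·-43 + 1·-30 = -137

0,1,1,1 ; -137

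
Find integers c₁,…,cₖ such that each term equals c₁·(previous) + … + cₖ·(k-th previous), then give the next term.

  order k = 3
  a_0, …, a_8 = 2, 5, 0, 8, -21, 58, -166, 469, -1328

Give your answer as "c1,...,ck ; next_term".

  a_3 = -2·0 + 2·5 + -1·2 = 8
  a_4 = -2·8 + 2·0 + -1·5 = -21
  a_5 = -2·-21 + 2·8 + -1·0 = 58
  a_6 = -2·58 + 2·-21 + -1·8 = -166
  a_7 = -2·-166 + 2·58 + -1·-21 = 469
  a_8 = -2·469 + 2·-166 + -1·58 = -1328
  a_9 = -2·-1328 + 2·469 + -1·-166 = 3760

-2,2,-1 ; 3760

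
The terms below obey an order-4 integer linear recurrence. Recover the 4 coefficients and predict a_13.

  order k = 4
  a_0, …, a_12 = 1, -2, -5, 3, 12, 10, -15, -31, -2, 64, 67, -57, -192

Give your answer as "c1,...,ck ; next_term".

  a_4 = 1·3 + -1·-5 + -1·-2 + 2·1 = 12
  a_5 = 1·12 + -1·3 + -1·-5 + 2·-2 = 10
  a_6 = 1·10 + -1·12 + -1·3 + 2·-5 = -15
  a_7 = 1·-15 + -1·10 + -1·12 + 2·3 = -31
  a_8 = 1·-31 + -1·-15 + -1·10 + 2·12 = -2
  a_9 = 1·-2 + -1·-31 + -1·-15 + 2·10 = 64
  a_10 = 1·64 + -1·-2 + -1·-31 + 2·-15 = 67
  a_11 = 1·67 + -1·64 + -1·-2 + 2·-31 = -57
  a_12 = 1·-57 + -1·67 + -1·64 + 2·-2 = -192
  a_13 = 1·-192 + -1·-57 + -1·67 + 2·64 = -74

1,-1,-1,2 ; -74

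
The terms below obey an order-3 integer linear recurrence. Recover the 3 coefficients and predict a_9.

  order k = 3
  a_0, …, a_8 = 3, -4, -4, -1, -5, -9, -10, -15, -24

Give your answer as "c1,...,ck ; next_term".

1,0,1 ; -34

  a_3 = 1·-4 + 0·-4 + 1·3 = -1
  a_4 = 1·-1 + 0·-4 + 1·-4 = -5
  a_5 = 1·-5 + 0·-1 + 1·-4 = -9
  a_6 = 1·-9 + 0·-5 + 1·-1 = -10
  a_7 = 1·-10 + 0·-9 + 1·-5 = -15
  a_8 = 1·-15 + 0·-10 + 1·-9 = -24
  a_9 = 1·-24 + 0·-15 + 1·-10 = -34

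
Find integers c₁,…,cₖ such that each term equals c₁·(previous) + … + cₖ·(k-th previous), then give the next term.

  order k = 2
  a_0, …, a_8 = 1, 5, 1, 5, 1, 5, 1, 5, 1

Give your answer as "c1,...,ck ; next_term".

0,1 ; 5

  a_2 = 0·5 + 1·1 = 1
  a_3 = 0·1 + 1·5 = 5
  a_4 = 0·5 + 1·1 = 1
  a_5 = 0·1 + 1·5 = 5
  a_6 = 0·5 + 1·1 = 1
  a_7 = 0·1 + 1·5 = 5
  a_8 = 0·5 + 1·1 = 1
  a_9 = 0·1 + 1·5 = 5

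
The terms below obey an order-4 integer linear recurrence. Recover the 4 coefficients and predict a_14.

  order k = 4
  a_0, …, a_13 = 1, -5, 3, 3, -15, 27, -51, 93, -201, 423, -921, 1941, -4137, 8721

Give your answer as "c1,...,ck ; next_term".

  a_4 = -2·3 + 1·3 + 3·-5 + 3·1 = -15
  a_5 = -2·-15 + 1·3 + 3·3 + 3·-5 = 27
  a_6 = -2·27 + 1·-15 + 3·3 + 3·3 = -51
  a_7 = -2·-51 + 1·27 + 3·-15 + 3·3 = 93
  a_8 = -2·93 + 1·-51 + 3·27 + 3·-15 = -201
  a_9 = -2·-201 + 1·93 + 3·-51 + 3·27 = 423
  a_10 = -2·423 + 1·-201 + 3·93 + 3·-51 = -921
  a_11 = -2·-921 + 1·423 + 3·-201 + 3·93 = 1941
  a_12 = -2·1941 + 1·-921 + 3·423 + 3·-201 = -4137
  a_13 = -2·-4137 + 1·1941 + 3·-921 + 3·423 = 8721
  a_14 = -2·8721 + 1·-4137 + 3·1941 + 3·-921 = -18519

-2,1,3,3 ; -18519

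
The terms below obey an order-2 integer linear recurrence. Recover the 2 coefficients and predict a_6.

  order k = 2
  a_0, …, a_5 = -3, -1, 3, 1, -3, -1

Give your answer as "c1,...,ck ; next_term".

0,-1 ; 3

  a_2 = 0·-1 + -1·-3 = 3
  a_3 = 0·3 + -1·-1 = 1
  a_4 = 0·1 + -1·3 = -3
  a_5 = 0·-3 + -1·1 = -1
  a_6 = 0·-1 + -1·-3 = 3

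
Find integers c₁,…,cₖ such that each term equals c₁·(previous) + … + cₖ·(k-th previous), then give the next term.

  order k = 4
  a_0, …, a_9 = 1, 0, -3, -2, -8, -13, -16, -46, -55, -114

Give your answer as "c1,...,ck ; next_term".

  a_4 = 0·-2 + 2·-3 + 3·0 + -2·1 = -8
  a_5 = 0·-8 + 2·-2 + 3·-3 + -2·0 = -13
  a_6 = 0·-13 + 2·-8 + 3·-2 + -2·-3 = -16
  a_7 = 0·-16 + 2·-13 + 3·-8 + -2·-2 = -46
  a_8 = 0·-46 + 2·-16 + 3·-13 + -2·-8 = -55
  a_9 = 0·-55 + 2·-46 + 3·-16 + -2·-13 = -114
  a_10 = 0·-114 + 2·-55 + 3·-46 + -2·-16 = -216

0,2,3,-2 ; -216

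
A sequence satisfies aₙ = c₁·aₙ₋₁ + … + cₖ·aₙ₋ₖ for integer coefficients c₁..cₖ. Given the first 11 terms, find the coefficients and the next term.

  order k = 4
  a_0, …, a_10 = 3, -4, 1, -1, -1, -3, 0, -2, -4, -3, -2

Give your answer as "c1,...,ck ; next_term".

  a_4 = 0·-1 + 0·1 + 1·-4 + 1·3 = -1
  a_5 = 0·-1 + 0·-1 + 1·1 + 1·-4 = -3
  a_6 = 0·-3 + 0·-1 + 1·-1 + 1·1 = 0
  a_7 = 0·0 + 0·-3 + 1·-1 + 1·-1 = -2
  a_8 = 0·-2 + 0·0 + 1·-3 + 1·-1 = -4
  a_9 = 0·-4 + 0·-2 + 1·0 + 1·-3 = -3
  a_10 = 0·-3 + 0·-4 + 1·-2 + 1·0 = -2
  a_11 = 0·-2 + 0·-3 + 1·-4 + 1·-2 = -6

0,0,1,1 ; -6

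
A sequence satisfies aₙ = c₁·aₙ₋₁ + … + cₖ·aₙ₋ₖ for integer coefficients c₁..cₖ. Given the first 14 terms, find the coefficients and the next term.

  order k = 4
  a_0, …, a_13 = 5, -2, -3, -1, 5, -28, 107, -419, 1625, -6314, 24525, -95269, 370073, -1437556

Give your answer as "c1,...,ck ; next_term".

  a_4 = -4·-1 + 0·-3 + 2·-2 + 1·5 = 5
  a_5 = -4·5 + 0·-1 + 2·-3 + 1·-2 = -28
  a_6 = -4·-28 + 0·5 + 2·-1 + 1·-3 = 107
  a_7 = -4·107 + 0·-28 + 2·5 + 1·-1 = -419
  a_8 = -4·-419 + 0·107 + 2·-28 + 1·5 = 1625
  a_9 = -4·1625 + 0·-419 + 2·107 + 1·-28 = -6314
  a_10 = -4·-6314 + 0·1625 + 2·-419 + 1·107 = 24525
  a_11 = -4·24525 + 0·-6314 + 2·1625 + 1·-419 = -95269
  a_12 = -4·-95269 + 0·24525 + 2·-6314 + 1·1625 = 370073
  a_13 = -4·370073 + 0·-95269 + 2·24525 + 1·-6314 = -1437556
  a_14 = -4·-1437556 + 0·370073 + 2·-95269 + 1·24525 = 5584211

-4,0,2,1 ; 5584211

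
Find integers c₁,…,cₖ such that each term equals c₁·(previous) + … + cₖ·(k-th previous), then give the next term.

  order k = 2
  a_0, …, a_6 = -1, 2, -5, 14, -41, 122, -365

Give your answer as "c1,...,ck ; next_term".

  a_2 = -4·2 + -3·-1 = -5
  a_3 = -4·-5 + -3·2 = 14
  a_4 = -4·14 + -3·-5 = -41
  a_5 = -4·-41 + -3·14 = 122
  a_6 = -4·122 + -3·-41 = -365
  a_7 = -4·-365 + -3·122 = 1094

-4,-3 ; 1094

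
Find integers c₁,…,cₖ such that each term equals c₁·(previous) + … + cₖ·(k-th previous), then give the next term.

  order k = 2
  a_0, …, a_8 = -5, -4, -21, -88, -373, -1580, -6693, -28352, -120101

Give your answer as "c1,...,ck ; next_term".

  a_2 = 4·-4 + 1·-5 = -21
  a_3 = 4·-21 + 1·-4 = -88
  a_4 = 4·-88 + 1·-21 = -373
  a_5 = 4·-373 + 1·-88 = -1580
  a_6 = 4·-1580 + 1·-373 = -6693
  a_7 = 4·-6693 + 1·-1580 = -28352
  a_8 = 4·-28352 + 1·-6693 = -120101
  a_9 = 4·-120101 + 1·-28352 = -508756

4,1 ; -508756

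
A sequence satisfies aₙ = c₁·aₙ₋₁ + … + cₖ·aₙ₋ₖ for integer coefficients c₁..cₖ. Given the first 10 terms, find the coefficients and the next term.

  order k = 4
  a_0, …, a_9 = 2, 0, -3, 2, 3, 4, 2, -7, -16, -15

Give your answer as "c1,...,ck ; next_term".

1,-1,-1,-1 ; 6

  a_4 = 1·2 + -1·-3 + -1·0 + -1·2 = 3
  a_5 = 1·3 + -1·2 + -1·-3 + -1·0 = 4
  a_6 = 1·4 + -1·3 + -1·2 + -1·-3 = 2
  a_7 = 1·2 + -1·4 + -1·3 + -1·2 = -7
  a_8 = 1·-7 + -1·2 + -1·4 + -1·3 = -16
  a_9 = 1·-16 + -1·-7 + -1·2 + -1·4 = -15
  a_10 = 1·-15 + -1·-16 + -1·-7 + -1·2 = 6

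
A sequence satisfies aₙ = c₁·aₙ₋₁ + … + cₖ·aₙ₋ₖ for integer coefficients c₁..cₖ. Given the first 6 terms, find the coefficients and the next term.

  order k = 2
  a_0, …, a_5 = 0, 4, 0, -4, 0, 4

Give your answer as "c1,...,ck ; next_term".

0,-1 ; 0

  a_2 = 0·4 + -1·0 = 0
  a_3 = 0·0 + -1·4 = -4
  a_4 = 0·-4 + -1·0 = 0
  a_5 = 0·0 + -1·-4 = 4
  a_6 = 0·4 + -1·0 = 0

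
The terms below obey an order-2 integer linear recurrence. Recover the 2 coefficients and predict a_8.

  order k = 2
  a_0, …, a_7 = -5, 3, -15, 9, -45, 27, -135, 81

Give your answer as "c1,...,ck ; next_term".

  a_2 = 0·3 + 3·-5 = -15
  a_3 = 0·-15 + 3·3 = 9
  a_4 = 0·9 + 3·-15 = -45
  a_5 = 0·-45 + 3·9 = 27
  a_6 = 0·27 + 3·-45 = -135
  a_7 = 0·-135 + 3·27 = 81
  a_8 = 0·81 + 3·-135 = -405

0,3 ; -405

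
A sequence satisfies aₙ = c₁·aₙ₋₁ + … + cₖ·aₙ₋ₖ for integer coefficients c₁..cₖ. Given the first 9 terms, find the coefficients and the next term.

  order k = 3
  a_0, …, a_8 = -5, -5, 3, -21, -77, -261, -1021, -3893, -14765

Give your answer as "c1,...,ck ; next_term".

3,2,4 ; -56165

  a_3 = 3·3 + 2·-5 + 4·-5 = -21
  a_4 = 3·-21 + 2·3 + 4·-5 = -77
  a_5 = 3·-77 + 2·-21 + 4·3 = -261
  a_6 = 3·-261 + 2·-77 + 4·-21 = -1021
  a_7 = 3·-1021 + 2·-261 + 4·-77 = -3893
  a_8 = 3·-3893 + 2·-1021 + 4·-261 = -14765
  a_9 = 3·-14765 + 2·-3893 + 4·-1021 = -56165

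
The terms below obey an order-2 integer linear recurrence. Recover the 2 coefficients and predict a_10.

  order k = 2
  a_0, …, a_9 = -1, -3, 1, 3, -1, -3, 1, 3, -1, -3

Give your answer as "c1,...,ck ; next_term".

0,-1 ; 1

  a_2 = 0·-3 + -1·-1 = 1
  a_3 = 0·1 + -1·-3 = 3
  a_4 = 0·3 + -1·1 = -1
  a_5 = 0·-1 + -1·3 = -3
  a_6 = 0·-3 + -1·-1 = 1
  a_7 = 0·1 + -1·-3 = 3
  a_8 = 0·3 + -1·1 = -1
  a_9 = 0·-1 + -1·3 = -3
  a_10 = 0·-3 + -1·-1 = 1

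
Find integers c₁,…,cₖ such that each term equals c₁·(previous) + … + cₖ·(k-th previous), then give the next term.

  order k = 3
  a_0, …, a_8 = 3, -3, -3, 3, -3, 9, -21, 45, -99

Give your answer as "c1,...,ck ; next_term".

  a_3 = -2·-3 + 0·-3 + -1·3 = 3
  a_4 = -2·3 + 0·-3 + -1·-3 = -3
  a_5 = -2·-3 + 0·3 + -1·-3 = 9
  a_6 = -2·9 + 0·-3 + -1·3 = -21
  a_7 = -2·-21 + 0·9 + -1·-3 = 45
  a_8 = -2·45 + 0·-21 + -1·9 = -99
  a_9 = -2·-99 + 0·45 + -1·-21 = 219

-2,0,-1 ; 219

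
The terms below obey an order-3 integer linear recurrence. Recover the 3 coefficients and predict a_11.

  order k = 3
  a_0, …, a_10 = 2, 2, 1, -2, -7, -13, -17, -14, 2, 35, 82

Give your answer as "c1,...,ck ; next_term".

2,-1,-1 ; 127

  a_3 = 2·1 + -1·2 + -1·2 = -2
  a_4 = 2·-2 + -1·1 + -1·2 = -7
  a_5 = 2·-7 + -1·-2 + -1·1 = -13
  a_6 = 2·-13 + -1·-7 + -1·-2 = -17
  a_7 = 2·-17 + -1·-13 + -1·-7 = -14
  a_8 = 2·-14 + -1·-17 + -1·-13 = 2
  a_9 = 2·2 + -1·-14 + -1·-17 = 35
  a_10 = 2·35 + -1·2 + -1·-14 = 82
  a_11 = 2·82 + -1·35 + -1·2 = 127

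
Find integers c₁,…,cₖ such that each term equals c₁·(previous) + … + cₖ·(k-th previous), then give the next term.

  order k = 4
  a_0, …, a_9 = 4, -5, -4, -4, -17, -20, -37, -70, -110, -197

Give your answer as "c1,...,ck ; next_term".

  a_4 = 1·-4 + 1·-4 + 1·-5 + -1·4 = -17
  a_5 = 1·-17 + 1·-4 + 1·-4 + -1·-5 = -20
  a_6 = 1·-20 + 1·-17 + 1·-4 + -1·-4 = -37
  a_7 = 1·-37 + 1·-20 + 1·-17 + -1·-4 = -70
  a_8 = 1·-70 + 1·-37 + 1·-20 + -1·-17 = -110
  a_9 = 1·-110 + 1·-70 + 1·-37 + -1·-20 = -197
  a_10 = 1·-197 + 1·-110 + 1·-70 + -1·-37 = -340

1,1,1,-1 ; -340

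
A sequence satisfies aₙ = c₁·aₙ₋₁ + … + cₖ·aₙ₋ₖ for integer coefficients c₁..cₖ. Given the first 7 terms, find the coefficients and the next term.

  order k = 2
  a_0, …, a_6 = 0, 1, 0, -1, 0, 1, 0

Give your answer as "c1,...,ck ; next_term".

  a_2 = 0·1 + -1·0 = 0
  a_3 = 0·0 + -1·1 = -1
  a_4 = 0·-1 + -1·0 = 0
  a_5 = 0·0 + -1·-1 = 1
  a_6 = 0·1 + -1·0 = 0
  a_7 = 0·0 + -1·1 = -1

0,-1 ; -1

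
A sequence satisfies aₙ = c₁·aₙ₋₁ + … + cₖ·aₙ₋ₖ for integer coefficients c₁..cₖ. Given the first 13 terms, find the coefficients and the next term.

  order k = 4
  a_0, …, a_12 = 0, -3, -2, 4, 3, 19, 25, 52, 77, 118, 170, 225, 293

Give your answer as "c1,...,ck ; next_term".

  a_4 = 1·4 + 2·-2 + -1·-3 + -2·0 = 3
  a_5 = 1·3 + 2·4 + -1·-2 + -2·-3 = 19
  a_6 = 1·19 + 2·3 + -1·4 + -2·-2 = 25
  a_7 = 1·25 + 2·19 + -1·3 + -2·4 = 52
  a_8 = 1·52 + 2·25 + -1·19 + -2·3 = 77
  a_9 = 1·77 + 2·52 + -1·25 + -2·19 = 118
  a_10 = 1·118 + 2·77 + -1·52 + -2·25 = 170
  a_11 = 1·170 + 2·118 + -1·77 + -2·52 = 225
  a_12 = 1·225 + 2·170 + -1·118 + -2·77 = 293
  a_13 = 1·293 + 2·225 + -1·170 + -2·118 = 337

1,2,-1,-2 ; 337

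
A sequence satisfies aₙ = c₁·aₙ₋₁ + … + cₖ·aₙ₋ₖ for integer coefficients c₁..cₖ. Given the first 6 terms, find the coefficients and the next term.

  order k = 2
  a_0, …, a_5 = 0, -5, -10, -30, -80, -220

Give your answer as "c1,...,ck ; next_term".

2,2 ; -600

  a_2 = 2·-5 + 2·0 = -10
  a_3 = 2·-10 + 2·-5 = -30
  a_4 = 2·-30 + 2·-10 = -80
  a_5 = 2·-80 + 2·-30 = -220
  a_6 = 2·-220 + 2·-80 = -600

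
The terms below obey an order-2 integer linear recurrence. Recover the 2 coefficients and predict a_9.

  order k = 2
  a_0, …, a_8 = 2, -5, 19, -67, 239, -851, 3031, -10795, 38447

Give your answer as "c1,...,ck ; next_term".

-3,2 ; -136931

  a_2 = -3·-5 + 2·2 = 19
  a_3 = -3·19 + 2·-5 = -67
  a_4 = -3·-67 + 2·19 = 239
  a_5 = -3·239 + 2·-67 = -851
  a_6 = -3·-851 + 2·239 = 3031
  a_7 = -3·3031 + 2·-851 = -10795
  a_8 = -3·-10795 + 2·3031 = 38447
  a_9 = -3·38447 + 2·-10795 = -136931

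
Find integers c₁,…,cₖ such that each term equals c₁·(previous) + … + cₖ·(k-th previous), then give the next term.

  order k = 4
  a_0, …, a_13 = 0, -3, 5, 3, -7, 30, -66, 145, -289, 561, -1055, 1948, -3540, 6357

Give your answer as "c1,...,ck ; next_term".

  a_4 = -2·3 + 1·5 + 2·-3 + -1·0 = -7
  a_5 = -2·-7 + 1·3 + 2·5 + -1·-3 = 30
  a_6 = -2·30 + 1·-7 + 2·3 + -1·5 = -66
  a_7 = -2·-66 + 1·30 + 2·-7 + -1·3 = 145
  a_8 = -2·145 + 1·-66 + 2·30 + -1·-7 = -289
  a_9 = -2·-289 + 1·145 + 2·-66 + -1·30 = 561
  a_10 = -2·561 + 1·-289 + 2·145 + -1·-66 = -1055
  a_11 = -2·-1055 + 1·561 + 2·-289 + -1·145 = 1948
  a_12 = -2·1948 + 1·-1055 + 2·561 + -1·-289 = -3540
  a_13 = -2·-3540 + 1·1948 + 2·-1055 + -1·561 = 6357
  a_14 = -2·6357 + 1·-3540 + 2·1948 + -1·-1055 = -11303

-2,1,2,-1 ; -11303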